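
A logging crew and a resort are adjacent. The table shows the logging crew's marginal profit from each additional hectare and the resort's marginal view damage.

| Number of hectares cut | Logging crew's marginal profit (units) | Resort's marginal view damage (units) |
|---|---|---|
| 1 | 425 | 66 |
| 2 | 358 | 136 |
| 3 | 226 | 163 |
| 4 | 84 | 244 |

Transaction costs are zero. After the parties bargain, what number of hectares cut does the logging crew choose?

3

Bargaining reaches the level where marginal profit last exceeds marginal view damage.
That holds through level 3 (226 ≥ 163) but not at 4 (84 < 244).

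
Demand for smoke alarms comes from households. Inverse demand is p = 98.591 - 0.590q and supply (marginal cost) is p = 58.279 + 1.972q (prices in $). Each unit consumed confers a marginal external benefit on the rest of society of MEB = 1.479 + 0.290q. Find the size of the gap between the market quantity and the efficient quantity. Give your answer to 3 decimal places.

Market equilibrium (private): 58.279 + 1.972q = 98.591 - 0.590q → q_m = 15.7346.
Social marginal benefit = demand + MEB = 100.070 - 0.300q.
Set SMB = MC: 100.070 - 0.300q = 58.279 + 1.972q → q* = 18.3939.
Gap = |15.7346 − 18.3939| = 2.6593.

2.659 units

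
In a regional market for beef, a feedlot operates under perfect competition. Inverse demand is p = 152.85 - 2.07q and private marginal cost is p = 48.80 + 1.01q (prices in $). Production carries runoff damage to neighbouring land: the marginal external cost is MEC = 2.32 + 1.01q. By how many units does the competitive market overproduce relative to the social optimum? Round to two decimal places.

Market equilibrium (private): 48.80 + 1.01q = 152.85 - 2.07q → q_m = 33.7825.
Social marginal cost = private MC + MEC = 51.12 + 2.02q.
Set SMC = demand: 51.12 + 2.02q = 152.85 - 2.07q → q* = 24.8729.
Gap = |33.7825 − 24.8729| = 8.9096.

8.91 units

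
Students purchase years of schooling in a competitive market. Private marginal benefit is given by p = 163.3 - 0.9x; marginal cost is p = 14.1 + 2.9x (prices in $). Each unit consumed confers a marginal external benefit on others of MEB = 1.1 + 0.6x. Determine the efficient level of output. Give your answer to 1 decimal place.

x* = 47.0

Social marginal benefit = demand + MEB = 164.4 - 0.3x.
Set SMB = MC: 164.4 - 0.3x = 14.1 + 2.9x → x* = 46.9688.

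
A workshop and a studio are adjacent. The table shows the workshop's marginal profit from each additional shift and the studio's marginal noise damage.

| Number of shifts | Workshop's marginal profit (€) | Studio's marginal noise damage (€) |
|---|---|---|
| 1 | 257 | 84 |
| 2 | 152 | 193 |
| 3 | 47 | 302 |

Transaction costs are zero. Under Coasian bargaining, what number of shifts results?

Bargaining reaches the level where marginal profit last exceeds marginal noise damage.
That holds through level 1 (257 ≥ 84) but not at 2 (152 < 193).

1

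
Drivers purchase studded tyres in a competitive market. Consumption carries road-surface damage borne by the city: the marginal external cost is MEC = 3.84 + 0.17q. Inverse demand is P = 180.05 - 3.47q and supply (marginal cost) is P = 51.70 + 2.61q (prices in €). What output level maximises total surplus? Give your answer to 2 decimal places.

Social marginal benefit = demand − MEC = 176.21 - 3.64q.
Set SMB = MC: 176.21 - 3.64q = 51.70 + 2.61q → q* = 19.9216.

q* = 19.92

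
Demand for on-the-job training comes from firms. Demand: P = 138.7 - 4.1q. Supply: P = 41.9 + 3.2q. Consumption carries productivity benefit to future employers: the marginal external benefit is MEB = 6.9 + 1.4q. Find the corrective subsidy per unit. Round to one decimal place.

Social marginal benefit = demand + MEB = 145.6 - 2.7q.
Set SMB = MC: 145.6 - 2.7q = 41.9 + 3.2q → q* = 17.5763.
The Pigouvian subsidy equals MEB at q*: 6.9 + 1.4×17.5763 = 31.5068.

subsidy = 31.5 per unit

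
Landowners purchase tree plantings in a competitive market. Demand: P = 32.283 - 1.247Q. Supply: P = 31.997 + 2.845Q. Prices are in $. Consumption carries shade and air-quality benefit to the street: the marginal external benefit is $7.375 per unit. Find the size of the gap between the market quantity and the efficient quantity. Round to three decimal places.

Market equilibrium (private): 31.997 + 2.845Q = 32.283 - 1.247Q → Q_m = 0.0699.
Social marginal benefit = demand + MEB = 39.658 - 1.247Q.
Set SMB = MC: 39.658 - 1.247Q = 31.997 + 2.845Q → Q* = 1.8722.
Gap = |0.0699 − 1.8722| = 1.8023.

1.802 units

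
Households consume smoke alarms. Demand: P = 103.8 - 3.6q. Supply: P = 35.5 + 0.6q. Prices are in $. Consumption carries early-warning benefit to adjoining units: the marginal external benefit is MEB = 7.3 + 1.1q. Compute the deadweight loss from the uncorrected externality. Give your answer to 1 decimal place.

Market equilibrium (private): 35.5 + 0.6q = 103.8 - 3.6q → q_m = 16.2619.
Social marginal benefit = demand + MEB = 111.1 - 2.5q.
Set SMB = MC: 111.1 - 2.5q = 35.5 + 0.6q → q* = 24.3871.
Between q* and q_m the wedge SMB − MC runs linearly from 0 to MEB(q_m), so the loss is a triangle.
DWL = ½ × 8.1252 × 25.1881 = 102.3292.

DWL = $102.3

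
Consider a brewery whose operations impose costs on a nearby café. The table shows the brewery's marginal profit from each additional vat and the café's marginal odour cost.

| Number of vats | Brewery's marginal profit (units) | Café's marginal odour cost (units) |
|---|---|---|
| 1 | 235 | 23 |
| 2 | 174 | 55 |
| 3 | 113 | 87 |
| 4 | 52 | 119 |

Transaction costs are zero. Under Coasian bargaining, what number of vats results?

Bargaining reaches the level where marginal profit last exceeds marginal odour cost.
That holds through level 3 (113 ≥ 87) but not at 4 (52 < 119).

3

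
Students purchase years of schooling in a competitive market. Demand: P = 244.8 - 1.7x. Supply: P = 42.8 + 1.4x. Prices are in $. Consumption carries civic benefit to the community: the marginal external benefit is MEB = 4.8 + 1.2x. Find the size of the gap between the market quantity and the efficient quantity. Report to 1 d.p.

43.7 units

Market equilibrium (private): 42.8 + 1.4x = 244.8 - 1.7x → x_m = 65.1613.
Social marginal benefit = demand + MEB = 249.6 - 0.5x.
Set SMB = MC: 249.6 - 0.5x = 42.8 + 1.4x → x* = 108.8421.
Gap = |65.1613 − 108.8421| = 43.6808.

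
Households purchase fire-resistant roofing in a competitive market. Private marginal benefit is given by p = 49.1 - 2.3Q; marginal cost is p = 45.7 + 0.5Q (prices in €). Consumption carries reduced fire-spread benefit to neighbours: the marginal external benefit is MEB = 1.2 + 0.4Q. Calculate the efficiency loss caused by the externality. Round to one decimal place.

Market equilibrium (private): 45.7 + 0.5Q = 49.1 - 2.3Q → Q_m = 1.2143.
Social marginal benefit = demand + MEB = 50.3 - 1.9Q.
Set SMB = MC: 50.3 - 1.9Q = 45.7 + 0.5Q → Q* = 1.9167.
Between Q* and Q_m the wedge SMB − MC runs linearly from 0 to MEB(Q_m), so the loss is a triangle.
DWL = ½ × 0.7024 × 1.6857 = 0.5920.

DWL = €0.6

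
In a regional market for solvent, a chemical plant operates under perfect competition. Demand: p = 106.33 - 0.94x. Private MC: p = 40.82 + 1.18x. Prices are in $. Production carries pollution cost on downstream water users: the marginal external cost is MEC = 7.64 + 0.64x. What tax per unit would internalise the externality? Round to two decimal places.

Social marginal cost = private MC + MEC = 48.46 + 1.82x.
Set SMC = demand: 48.46 + 1.82x = 106.33 - 0.94x → x* = 20.9674.
The Pigouvian tax equals MEC at x*: 7.64 + 0.64×20.9674 = 21.0591.

tax = $21.06 per unit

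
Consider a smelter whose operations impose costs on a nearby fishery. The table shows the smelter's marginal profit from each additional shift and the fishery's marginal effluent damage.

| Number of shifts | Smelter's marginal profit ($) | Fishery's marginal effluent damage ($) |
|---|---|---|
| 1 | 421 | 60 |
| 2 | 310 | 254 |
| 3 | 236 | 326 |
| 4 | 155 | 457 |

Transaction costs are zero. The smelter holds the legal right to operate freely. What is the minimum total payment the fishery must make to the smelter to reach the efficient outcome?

Left alone the smelter would choose level 4 (marginal profit stays positive).
Efficient level: k* = 2 (marginal profit ≥ marginal effluent damage through 2).
The fishery must at least cover the smelter's forgone profit from cutting 4→2: 236 + 155 = 391.

$391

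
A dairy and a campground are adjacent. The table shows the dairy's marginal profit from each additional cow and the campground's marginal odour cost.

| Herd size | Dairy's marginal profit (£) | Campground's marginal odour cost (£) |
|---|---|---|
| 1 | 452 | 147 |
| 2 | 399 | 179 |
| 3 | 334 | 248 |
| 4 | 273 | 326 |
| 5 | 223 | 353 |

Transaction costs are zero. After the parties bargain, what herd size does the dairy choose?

3

Bargaining reaches the level where marginal profit last exceeds marginal odour cost.
That holds through level 3 (334 ≥ 248) but not at 4 (273 < 326).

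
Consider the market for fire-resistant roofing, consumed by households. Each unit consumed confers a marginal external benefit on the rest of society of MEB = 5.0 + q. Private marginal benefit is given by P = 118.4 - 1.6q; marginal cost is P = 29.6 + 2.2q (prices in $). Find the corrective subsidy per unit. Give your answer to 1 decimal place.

Social marginal benefit = demand + MEB = 123.4 - 0.6q.
Set SMB = MC: 123.4 - 0.6q = 29.6 + 2.2q → q* = 33.5000.
The Pigouvian subsidy equals MEB at q*: 5.0 + 1.0×33.5000 = 38.5000.

subsidy = $38.5 per unit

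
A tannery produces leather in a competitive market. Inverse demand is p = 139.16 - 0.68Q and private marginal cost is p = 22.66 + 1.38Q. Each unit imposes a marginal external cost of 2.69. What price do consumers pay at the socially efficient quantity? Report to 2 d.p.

Social marginal cost = private MC + MEC = 25.35 + 1.38Q.
Set SMC = demand: 25.35 + 1.38Q = 139.16 - 0.68Q → Q* = 55.2476.
Consumer price on the demand curve at Q*: 139.16 − 0.68×55.2476 = 101.5916.

P = 101.59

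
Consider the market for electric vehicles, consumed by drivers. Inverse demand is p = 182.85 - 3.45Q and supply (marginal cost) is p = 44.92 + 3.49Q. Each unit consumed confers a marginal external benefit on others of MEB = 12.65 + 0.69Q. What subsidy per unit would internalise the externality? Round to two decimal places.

Social marginal benefit = demand + MEB = 195.50 - 2.76Q.
Set SMB = MC: 195.50 - 2.76Q = 44.92 + 3.49Q → Q* = 24.0928.
The Pigouvian subsidy equals MEB at Q*: 12.65 + 0.69×24.0928 = 29.2740.

subsidy = 29.27 per unit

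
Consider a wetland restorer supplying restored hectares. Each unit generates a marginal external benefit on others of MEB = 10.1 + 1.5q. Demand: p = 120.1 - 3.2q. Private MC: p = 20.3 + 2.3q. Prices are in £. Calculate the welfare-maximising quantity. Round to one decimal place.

q* = 27.5

Social marginal cost = private MC − MEB = 10.2 + 0.8q.
Set SMC = demand: 10.2 + 0.8q = 120.1 - 3.2q → q* = 27.4750.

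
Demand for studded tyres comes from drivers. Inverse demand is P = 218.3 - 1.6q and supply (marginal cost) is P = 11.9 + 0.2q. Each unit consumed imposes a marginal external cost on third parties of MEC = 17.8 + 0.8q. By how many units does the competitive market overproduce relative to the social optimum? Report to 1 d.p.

42.1 units

Market equilibrium (private): 11.9 + 0.2q = 218.3 - 1.6q → q_m = 114.6667.
Social marginal benefit = demand − MEC = 200.5 - 2.4q.
Set SMB = MC: 200.5 - 2.4q = 11.9 + 0.2q → q* = 72.5385.
Gap = |114.6667 − 72.5385| = 42.1282.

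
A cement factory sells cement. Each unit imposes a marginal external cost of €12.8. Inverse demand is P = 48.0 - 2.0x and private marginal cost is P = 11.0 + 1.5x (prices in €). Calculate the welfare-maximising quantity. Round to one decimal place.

x* = 6.9

Social marginal cost = private MC + MEC = 23.8 + 1.5x.
Set SMC = demand: 23.8 + 1.5x = 48.0 - 2.0x → x* = 6.9143.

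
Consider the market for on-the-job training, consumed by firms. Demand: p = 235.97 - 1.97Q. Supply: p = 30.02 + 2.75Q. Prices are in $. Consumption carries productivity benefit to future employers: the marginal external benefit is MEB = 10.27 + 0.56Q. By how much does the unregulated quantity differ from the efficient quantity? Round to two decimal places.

8.34 units

Market equilibrium (private): 30.02 + 2.75Q = 235.97 - 1.97Q → Q_m = 43.6335.
Social marginal benefit = demand + MEB = 246.24 - 1.41Q.
Set SMB = MC: 246.24 - 1.41Q = 30.02 + 2.75Q → Q* = 51.9760.
Gap = |43.6335 − 51.9760| = 8.3425.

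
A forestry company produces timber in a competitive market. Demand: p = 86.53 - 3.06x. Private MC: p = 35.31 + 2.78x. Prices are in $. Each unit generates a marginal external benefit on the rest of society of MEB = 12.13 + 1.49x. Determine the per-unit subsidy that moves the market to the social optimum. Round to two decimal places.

Social marginal cost = private MC − MEB = 23.18 + 1.29x.
Set SMC = demand: 23.18 + 1.29x = 86.53 - 3.06x → x* = 14.5632.
The Pigouvian subsidy equals MEB at x*: 12.13 + 1.49×14.5632 = 33.8292.

subsidy = $33.83 per unit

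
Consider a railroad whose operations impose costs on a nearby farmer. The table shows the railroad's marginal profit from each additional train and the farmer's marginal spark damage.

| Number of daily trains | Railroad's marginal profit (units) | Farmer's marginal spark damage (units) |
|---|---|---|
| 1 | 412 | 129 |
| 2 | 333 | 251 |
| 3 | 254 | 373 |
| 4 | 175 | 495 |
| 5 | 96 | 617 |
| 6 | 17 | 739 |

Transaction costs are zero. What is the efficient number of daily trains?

Bargaining reaches the level where marginal profit last exceeds marginal spark damage.
That holds through level 2 (333 ≥ 251) but not at 3 (254 < 373).

2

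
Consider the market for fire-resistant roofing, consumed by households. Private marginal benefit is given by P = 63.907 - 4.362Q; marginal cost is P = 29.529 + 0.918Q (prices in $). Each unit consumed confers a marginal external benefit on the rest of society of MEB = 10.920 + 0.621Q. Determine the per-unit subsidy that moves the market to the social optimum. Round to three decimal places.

subsidy = $16.958 per unit

Social marginal benefit = demand + MEB = 74.827 - 3.741Q.
Set SMB = MC: 74.827 - 3.741Q = 29.529 + 0.918Q → Q* = 9.7227.
The Pigouvian subsidy equals MEB at Q*: 10.920 + 0.621×9.7227 = 16.9578.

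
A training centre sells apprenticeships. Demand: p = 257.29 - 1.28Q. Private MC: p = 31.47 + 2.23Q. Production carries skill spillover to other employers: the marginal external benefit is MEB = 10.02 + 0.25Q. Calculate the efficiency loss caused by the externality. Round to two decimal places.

DWL = 104.51

Market equilibrium (private): 31.47 + 2.23Q = 257.29 - 1.28Q → Q_m = 64.3362.
Social marginal cost = private MC − MEB = 21.45 + 1.98Q.
Set SMC = demand: 21.45 + 1.98Q = 257.29 - 1.28Q → Q* = 72.3436.
The loss is the area between SMC and demand from Q* to Q_m; with linear curves that's a triangle of height MEB(Q_m).
DWL = ½ × 8.0074 × 26.1040 = 104.5126.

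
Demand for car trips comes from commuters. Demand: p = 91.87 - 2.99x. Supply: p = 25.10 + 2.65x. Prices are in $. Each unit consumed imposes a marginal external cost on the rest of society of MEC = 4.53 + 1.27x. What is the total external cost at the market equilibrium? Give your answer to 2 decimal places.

Market equilibrium (private): 25.10 + 2.65x = 91.87 - 2.99x → x_m = 11.8387.
Total external cost = ∫₀^{x_m} (4.53 + 1.27x) dx = 4.53×11.8387 + ½×1.27×11.8387² = 142.6276.

$142.63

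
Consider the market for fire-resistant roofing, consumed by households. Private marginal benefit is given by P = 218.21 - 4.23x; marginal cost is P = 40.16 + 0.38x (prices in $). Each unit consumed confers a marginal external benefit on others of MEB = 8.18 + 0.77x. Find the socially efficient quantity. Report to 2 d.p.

Social marginal benefit = demand + MEB = 226.39 - 3.46x.
Set SMB = MC: 226.39 - 3.46x = 40.16 + 0.38x → x* = 48.4974.

x* = 48.50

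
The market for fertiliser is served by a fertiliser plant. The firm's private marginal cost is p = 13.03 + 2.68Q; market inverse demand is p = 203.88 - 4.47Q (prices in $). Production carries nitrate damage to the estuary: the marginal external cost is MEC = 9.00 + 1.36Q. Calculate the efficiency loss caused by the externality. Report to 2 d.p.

Market equilibrium (private): 13.03 + 2.68Q = 203.88 - 4.47Q → Q_m = 26.6923.
Social marginal cost = private MC + MEC = 22.03 + 4.04Q.
Set SMC = demand: 22.03 + 4.04Q = 203.88 - 4.47Q → Q* = 21.3690.
The loss is the area between SMC and demand from Q* to Q_m; with linear curves that's a triangle of height MEC(Q_m).
DWL = ½ × 5.3233 × 45.3015 = 120.5767.

DWL = $120.58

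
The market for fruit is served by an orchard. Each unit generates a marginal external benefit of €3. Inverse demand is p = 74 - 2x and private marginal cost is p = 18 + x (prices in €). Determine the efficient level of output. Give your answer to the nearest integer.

Social marginal cost = private MC − MEB = 15 + x.
Set SMC = demand: 15 + x = 74 - 2x → x* = 19.6667.

x* = 20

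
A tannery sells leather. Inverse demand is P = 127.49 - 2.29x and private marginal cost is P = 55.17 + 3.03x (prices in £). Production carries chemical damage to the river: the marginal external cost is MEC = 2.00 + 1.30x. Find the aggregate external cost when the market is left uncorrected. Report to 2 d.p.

Market equilibrium (private): 55.17 + 3.03x = 127.49 - 2.29x → x_m = 13.5940.
Total external cost = ∫₀^{x_m} (2.00 + 1.30x) dx = 2.00×13.5940 + ½×1.30×13.5940² = 147.3059.

£147.31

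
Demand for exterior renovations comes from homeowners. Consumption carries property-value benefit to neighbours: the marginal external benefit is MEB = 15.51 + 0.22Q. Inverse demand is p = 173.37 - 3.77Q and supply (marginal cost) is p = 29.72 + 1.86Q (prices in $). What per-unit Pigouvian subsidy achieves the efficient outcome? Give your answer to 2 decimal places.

Social marginal benefit = demand + MEB = 188.88 - 3.55Q.
Set SMB = MC: 188.88 - 3.55Q = 29.72 + 1.86Q → Q* = 29.4196.
The Pigouvian subsidy equals MEB at Q*: 15.51 + 0.22×29.4196 = 21.9823.

subsidy = $21.98 per unit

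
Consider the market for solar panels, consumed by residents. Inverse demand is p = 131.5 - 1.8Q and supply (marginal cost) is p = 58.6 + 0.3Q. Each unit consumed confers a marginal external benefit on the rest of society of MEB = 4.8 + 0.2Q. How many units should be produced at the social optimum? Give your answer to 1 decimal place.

Q* = 40.9

Social marginal benefit = demand + MEB = 136.3 - 1.6Q.
Set SMB = MC: 136.3 - 1.6Q = 58.6 + 0.3Q → Q* = 40.8947.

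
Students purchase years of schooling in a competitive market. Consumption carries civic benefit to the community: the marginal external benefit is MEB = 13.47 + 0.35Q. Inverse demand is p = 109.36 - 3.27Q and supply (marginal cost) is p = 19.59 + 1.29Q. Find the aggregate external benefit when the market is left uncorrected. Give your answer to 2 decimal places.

Market equilibrium (private): 19.59 + 1.29Q = 109.36 - 3.27Q → Q_m = 19.6864.
Total external benefit = ∫₀^{Q_m} (13.47 + 0.35Q) dQ = 13.47×19.6864 + ½×0.35×19.6864² = 332.9978.

333.00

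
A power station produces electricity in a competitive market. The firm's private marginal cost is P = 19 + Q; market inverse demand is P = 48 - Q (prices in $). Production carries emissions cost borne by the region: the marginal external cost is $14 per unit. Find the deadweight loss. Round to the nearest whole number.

DWL = $49

Market equilibrium (private): 19 + Q = 48 - Q → Q_m = 14.5000.
Social marginal cost = private MC + MEC = 33 + Q.
Set SMC = demand: 33 + Q = 48 - Q → Q* = 7.5000.
The welfare-loss triangle has base |Q_m − Q*| and height MEC(Q_m) (the vertical gap between SMC and demand is zero at Q* and MEC at Q_m).
DWL = ½ × 7.0000 × 14.0000 = 49.0000.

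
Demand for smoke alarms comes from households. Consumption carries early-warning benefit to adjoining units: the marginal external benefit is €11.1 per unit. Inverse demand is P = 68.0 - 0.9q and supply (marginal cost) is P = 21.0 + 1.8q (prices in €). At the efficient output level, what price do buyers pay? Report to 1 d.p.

P = €48.6

Social marginal benefit = demand + MEB = 79.1 - 0.9q.
Set SMB = MC: 79.1 - 0.9q = 21.0 + 1.8q → q* = 21.5185.
Consumer price on the demand curve at q*: 68.0 − 0.9×21.5185 = 48.6334.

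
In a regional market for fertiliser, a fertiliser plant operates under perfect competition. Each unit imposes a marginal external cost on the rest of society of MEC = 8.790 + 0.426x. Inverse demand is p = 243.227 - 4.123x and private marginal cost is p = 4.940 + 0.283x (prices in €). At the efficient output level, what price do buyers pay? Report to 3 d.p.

P = €47.404

Social marginal cost = private MC + MEC = 13.730 + 0.709x.
Set SMC = demand: 13.730 + 0.709x = 243.227 - 4.123x → x* = 47.4952.
Consumer price on the demand curve at x*: 243.227 − 4.123×47.4952 = 47.4043.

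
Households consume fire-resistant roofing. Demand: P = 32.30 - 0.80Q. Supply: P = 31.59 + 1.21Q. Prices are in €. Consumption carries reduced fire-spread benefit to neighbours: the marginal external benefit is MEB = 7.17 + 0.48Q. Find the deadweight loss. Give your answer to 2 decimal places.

Market equilibrium (private): 31.59 + 1.21Q = 32.30 - 0.80Q → Q_m = 0.3532.
Social marginal benefit = demand + MEB = 39.47 - 0.32Q.
Set SMB = MC: 39.47 - 0.32Q = 31.59 + 1.21Q → Q* = 5.1503.
Between Q* and Q_m the wedge SMB − MC runs linearly from 0 to MEB(Q_m), so the loss is a triangle.
DWL = ½ × 4.7971 × 7.3396 = 17.6044.

DWL = €17.60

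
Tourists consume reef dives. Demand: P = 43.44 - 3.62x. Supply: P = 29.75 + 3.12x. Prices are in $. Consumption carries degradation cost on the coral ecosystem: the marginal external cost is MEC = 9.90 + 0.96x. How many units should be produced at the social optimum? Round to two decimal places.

x* = 0.49

Social marginal benefit = demand − MEC = 33.54 - 4.58x.
Set SMB = MC: 33.54 - 4.58x = 29.75 + 3.12x → x* = 0.4922.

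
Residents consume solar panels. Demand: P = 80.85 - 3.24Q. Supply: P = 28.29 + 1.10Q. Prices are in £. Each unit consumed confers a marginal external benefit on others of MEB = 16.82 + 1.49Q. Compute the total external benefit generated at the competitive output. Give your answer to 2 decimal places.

Market equilibrium (private): 28.29 + 1.10Q = 80.85 - 3.24Q → Q_m = 12.1106.
Total external benefit = ∫₀^{Q_m} (16.82 + 1.49Q) dQ = 16.82×12.1106 + ½×1.49×12.1106² = 312.9669.

£312.97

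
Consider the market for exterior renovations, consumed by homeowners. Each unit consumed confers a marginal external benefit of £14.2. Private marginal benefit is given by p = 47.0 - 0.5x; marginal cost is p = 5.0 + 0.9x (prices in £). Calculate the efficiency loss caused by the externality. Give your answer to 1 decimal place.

DWL = £72.0

Market equilibrium (private): 5.0 + 0.9x = 47.0 - 0.5x → x_m = 30.0000.
Social marginal benefit = demand + MEB = 61.2 - 0.5x.
Set SMB = MC: 61.2 - 0.5x = 5.0 + 0.9x → x* = 40.1429.
Height of the DWL triangle at x_m is SMB(x_m) − MC(x_m) = MEB(x_m) = 14.2000.
DWL = ½ × 10.1429 × 14.2000 = 72.0146.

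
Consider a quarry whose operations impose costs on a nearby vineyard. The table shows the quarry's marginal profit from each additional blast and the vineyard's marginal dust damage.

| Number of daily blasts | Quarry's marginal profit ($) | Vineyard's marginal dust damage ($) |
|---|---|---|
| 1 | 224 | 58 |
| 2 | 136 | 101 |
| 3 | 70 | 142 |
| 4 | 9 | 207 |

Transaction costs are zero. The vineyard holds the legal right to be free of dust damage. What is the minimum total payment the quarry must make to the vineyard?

$159

Efficient level: marginal profit ≥ marginal dust damage through level 2, so k* = 2.
With the vineyard holding the right, the quarry must at least compensate total damage at k*: 58 + 101 = 159.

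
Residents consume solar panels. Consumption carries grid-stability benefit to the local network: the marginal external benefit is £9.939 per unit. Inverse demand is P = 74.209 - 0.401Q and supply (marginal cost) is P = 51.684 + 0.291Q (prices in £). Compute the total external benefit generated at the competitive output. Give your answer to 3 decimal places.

£323.520

Market equilibrium (private): 51.684 + 0.291Q = 74.209 - 0.401Q → Q_m = 32.5506.
Total external benefit = MEB × Q_m = 9.939 × 32.5506 = 323.5204.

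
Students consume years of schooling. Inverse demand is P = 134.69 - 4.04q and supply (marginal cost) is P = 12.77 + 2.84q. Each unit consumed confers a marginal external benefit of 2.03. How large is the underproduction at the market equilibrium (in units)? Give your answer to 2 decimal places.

Market equilibrium (private): 12.77 + 2.84q = 134.69 - 4.04q → q_m = 17.7209.
Social marginal benefit = demand + MEB = 136.72 - 4.04q.
Set SMB = MC: 136.72 - 4.04q = 12.77 + 2.84q → q* = 18.0160.
Gap = |17.7209 − 18.0160| = 0.2951.

0.30 units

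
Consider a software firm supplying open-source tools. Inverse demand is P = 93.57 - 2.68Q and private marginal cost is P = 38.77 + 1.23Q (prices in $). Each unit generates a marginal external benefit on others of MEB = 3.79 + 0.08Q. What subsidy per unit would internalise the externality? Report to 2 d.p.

subsidy = $5.01 per unit

Social marginal cost = private MC − MEB = 34.98 + 1.15Q.
Set SMC = demand: 34.98 + 1.15Q = 93.57 - 2.68Q → Q* = 15.2977.
The Pigouvian subsidy equals MEB at Q*: 3.79 + 0.08×15.2977 = 5.0138.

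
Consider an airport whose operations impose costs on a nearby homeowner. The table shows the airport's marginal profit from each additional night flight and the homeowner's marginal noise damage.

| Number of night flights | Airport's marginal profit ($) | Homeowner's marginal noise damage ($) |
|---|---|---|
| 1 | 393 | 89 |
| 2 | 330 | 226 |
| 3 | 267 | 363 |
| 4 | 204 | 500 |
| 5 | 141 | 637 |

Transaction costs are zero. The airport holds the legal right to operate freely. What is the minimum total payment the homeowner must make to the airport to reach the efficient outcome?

$612

Left alone the airport would choose level 5 (marginal profit stays positive).
Efficient level: k* = 2 (marginal profit ≥ marginal noise damage through 2).
The homeowner must at least cover the airport's forgone profit from cutting 5→2: 267 + 204 + 141 = 612.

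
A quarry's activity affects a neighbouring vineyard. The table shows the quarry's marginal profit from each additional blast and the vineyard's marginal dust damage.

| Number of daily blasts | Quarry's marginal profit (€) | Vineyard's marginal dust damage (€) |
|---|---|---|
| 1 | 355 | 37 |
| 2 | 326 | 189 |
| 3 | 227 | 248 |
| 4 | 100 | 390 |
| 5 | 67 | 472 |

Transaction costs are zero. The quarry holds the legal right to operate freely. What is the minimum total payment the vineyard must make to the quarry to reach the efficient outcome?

Left alone the quarry would choose level 5 (marginal profit stays positive).
Efficient level: k* = 2 (marginal profit ≥ marginal dust damage through 2).
The vineyard must at least cover the quarry's forgone profit from cutting 5→2: 227 + 100 + 67 = 394.

€394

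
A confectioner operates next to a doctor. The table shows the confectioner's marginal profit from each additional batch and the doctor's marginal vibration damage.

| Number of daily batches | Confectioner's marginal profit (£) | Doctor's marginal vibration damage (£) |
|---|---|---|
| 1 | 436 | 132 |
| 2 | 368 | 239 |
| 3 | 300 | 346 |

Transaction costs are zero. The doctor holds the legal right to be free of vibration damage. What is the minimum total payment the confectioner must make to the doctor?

Efficient level: marginal profit ≥ marginal vibration damage through level 2, so k* = 2.
With the doctor holding the right, the confectioner must at least compensate total damage at k*: 132 + 239 = 371.

£371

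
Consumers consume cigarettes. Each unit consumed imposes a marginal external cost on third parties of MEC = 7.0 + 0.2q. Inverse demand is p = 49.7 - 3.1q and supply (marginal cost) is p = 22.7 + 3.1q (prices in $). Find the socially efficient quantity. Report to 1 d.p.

Social marginal benefit = demand − MEC = 42.7 - 3.3q.
Set SMB = MC: 42.7 - 3.3q = 22.7 + 3.1q → q* = 3.1250.

q* = 3.1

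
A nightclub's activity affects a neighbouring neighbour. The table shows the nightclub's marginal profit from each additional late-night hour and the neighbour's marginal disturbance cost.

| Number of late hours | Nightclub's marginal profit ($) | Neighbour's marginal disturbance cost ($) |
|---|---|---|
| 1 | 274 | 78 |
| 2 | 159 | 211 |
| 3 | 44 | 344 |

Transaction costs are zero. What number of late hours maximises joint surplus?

1

Bargaining reaches the level where marginal profit last exceeds marginal disturbance cost.
That holds through level 1 (274 ≥ 78) but not at 2 (159 < 211).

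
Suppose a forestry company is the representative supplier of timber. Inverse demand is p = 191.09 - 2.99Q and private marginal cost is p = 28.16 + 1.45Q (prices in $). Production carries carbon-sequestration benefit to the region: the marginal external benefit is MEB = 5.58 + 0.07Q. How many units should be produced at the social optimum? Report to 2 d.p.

Social marginal cost = private MC − MEB = 22.58 + 1.38Q.
Set SMC = demand: 22.58 + 1.38Q = 191.09 - 2.99Q → Q* = 38.5606.

Q* = 38.56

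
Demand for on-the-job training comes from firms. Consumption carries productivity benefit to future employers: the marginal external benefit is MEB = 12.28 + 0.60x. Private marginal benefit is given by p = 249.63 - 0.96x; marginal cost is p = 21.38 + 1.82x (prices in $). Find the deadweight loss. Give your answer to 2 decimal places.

Market equilibrium (private): 21.38 + 1.82x = 249.63 - 0.96x → x_m = 82.1043.
Social marginal benefit = demand + MEB = 261.91 - 0.36x.
Set SMB = MC: 261.91 - 0.36x = 21.38 + 1.82x → x* = 110.3349.
The welfare-loss triangle has base |x_m − x*| and height MEB(x_m) (the vertical gap between SMB and MC is zero at x* and MEB at x_m).
DWL = ½ × 28.2306 × 61.5426 = 868.6923.

DWL = $868.69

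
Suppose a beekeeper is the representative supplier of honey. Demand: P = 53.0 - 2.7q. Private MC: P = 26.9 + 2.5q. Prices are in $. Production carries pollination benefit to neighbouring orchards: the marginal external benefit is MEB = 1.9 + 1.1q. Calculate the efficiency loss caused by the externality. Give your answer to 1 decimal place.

DWL = $6.7

Market equilibrium (private): 26.9 + 2.5q = 53.0 - 2.7q → q_m = 5.0192.
Social marginal cost = private MC − MEB = 25.0 + 1.4q.
Set SMC = demand: 25.0 + 1.4q = 53.0 - 2.7q → q* = 6.8293.
Height of the DWL triangle at q_m is demand(q_m) − SMC(q_m) = MEB(q_m) = 7.4212.
DWL = ½ × 1.8101 × 7.4212 = 6.7166.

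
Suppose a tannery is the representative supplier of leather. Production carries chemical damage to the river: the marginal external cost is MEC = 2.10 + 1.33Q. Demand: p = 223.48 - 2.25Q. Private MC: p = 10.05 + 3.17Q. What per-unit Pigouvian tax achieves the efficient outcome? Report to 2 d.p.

Social marginal cost = private MC + MEC = 12.15 + 4.50Q.
Set SMC = demand: 12.15 + 4.50Q = 223.48 - 2.25Q → Q* = 31.3081.
The Pigouvian tax equals MEC at Q*: 2.10 + 1.33×31.3081 = 43.7398.

tax = 43.74 per unit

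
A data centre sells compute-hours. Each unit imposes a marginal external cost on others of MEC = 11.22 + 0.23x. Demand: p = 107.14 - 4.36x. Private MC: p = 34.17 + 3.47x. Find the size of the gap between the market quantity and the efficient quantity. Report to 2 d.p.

1.66 units

Market equilibrium (private): 34.17 + 3.47x = 107.14 - 4.36x → x_m = 9.3193.
Social marginal cost = private MC + MEC = 45.39 + 3.70x.
Set SMC = demand: 45.39 + 3.70x = 107.14 - 4.36x → x* = 7.6613.
Gap = |9.3193 − 7.6613| = 1.6580.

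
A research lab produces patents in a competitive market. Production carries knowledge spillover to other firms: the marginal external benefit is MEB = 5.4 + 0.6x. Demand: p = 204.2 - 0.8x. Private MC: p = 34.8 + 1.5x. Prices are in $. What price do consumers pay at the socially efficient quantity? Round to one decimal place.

P = $121.9

Social marginal cost = private MC − MEB = 29.4 + 0.9x.
Set SMC = demand: 29.4 + 0.9x = 204.2 - 0.8x → x* = 102.8235.
Consumer price on the demand curve at x*: 204.2 − 0.8×102.8235 = 121.9412.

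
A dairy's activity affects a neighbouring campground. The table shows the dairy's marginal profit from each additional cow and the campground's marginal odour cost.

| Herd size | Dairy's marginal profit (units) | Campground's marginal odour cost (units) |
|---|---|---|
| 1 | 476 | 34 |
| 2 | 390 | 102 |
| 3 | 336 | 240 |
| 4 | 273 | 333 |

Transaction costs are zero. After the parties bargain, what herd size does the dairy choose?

Bargaining reaches the level where marginal profit last exceeds marginal odour cost.
That holds through level 3 (336 ≥ 240) but not at 4 (273 < 333).

3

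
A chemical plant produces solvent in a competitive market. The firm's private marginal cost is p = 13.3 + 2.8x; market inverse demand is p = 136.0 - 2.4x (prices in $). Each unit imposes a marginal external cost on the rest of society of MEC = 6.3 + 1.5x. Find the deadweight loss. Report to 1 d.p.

Market equilibrium (private): 13.3 + 2.8x = 136.0 - 2.4x → x_m = 23.5962.
Social marginal cost = private MC + MEC = 19.6 + 4.3x.
Set SMC = demand: 19.6 + 4.3x = 136.0 - 2.4x → x* = 17.3731.
The welfare-loss triangle has base |x_m − x*| and height MEC(x_m) (the vertical gap between SMC and demand is zero at x* and MEC at x_m).
DWL = ½ × 6.2231 × 41.6942 = 129.7336.

DWL = $129.7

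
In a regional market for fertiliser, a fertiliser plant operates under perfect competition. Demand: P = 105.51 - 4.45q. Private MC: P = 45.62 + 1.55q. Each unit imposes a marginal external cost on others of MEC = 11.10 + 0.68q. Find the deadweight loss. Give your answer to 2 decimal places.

Market equilibrium (private): 45.62 + 1.55q = 105.51 - 4.45q → q_m = 9.9817.
Social marginal cost = private MC + MEC = 56.72 + 2.23q.
Set SMC = demand: 56.72 + 2.23q = 105.51 - 4.45q → q* = 7.3039.
Height of the DWL triangle at q_m is SMC(q_m) − demand(q_m) = MEC(q_m) = 17.8875.
DWL = ½ × 2.6778 × 17.8875 = 23.9496.

DWL = 23.95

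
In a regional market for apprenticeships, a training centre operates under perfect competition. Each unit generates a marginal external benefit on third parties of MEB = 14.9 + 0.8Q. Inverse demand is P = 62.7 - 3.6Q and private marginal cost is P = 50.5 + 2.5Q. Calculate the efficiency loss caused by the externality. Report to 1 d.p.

DWL = 25.7

Market equilibrium (private): 50.5 + 2.5Q = 62.7 - 3.6Q → Q_m = 2.0000.
Social marginal cost = private MC − MEB = 35.6 + 1.7Q.
Set SMC = demand: 35.6 + 1.7Q = 62.7 - 3.6Q → Q* = 5.1132.
The welfare-loss triangle has base |Q_m − Q*| and height MEB(Q_m) (the vertical gap between SMC and demand is zero at Q* and MEB at Q_m).
DWL = ½ × 3.1132 × 16.5000 = 25.6839.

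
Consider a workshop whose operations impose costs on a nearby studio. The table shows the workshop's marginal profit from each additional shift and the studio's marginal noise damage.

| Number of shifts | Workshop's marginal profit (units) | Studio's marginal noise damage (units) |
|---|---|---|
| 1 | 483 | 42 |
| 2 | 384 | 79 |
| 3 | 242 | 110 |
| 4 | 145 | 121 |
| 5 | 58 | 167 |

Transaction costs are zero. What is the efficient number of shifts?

4

Bargaining reaches the level where marginal profit last exceeds marginal noise damage.
That holds through level 4 (145 ≥ 121) but not at 5 (58 < 167).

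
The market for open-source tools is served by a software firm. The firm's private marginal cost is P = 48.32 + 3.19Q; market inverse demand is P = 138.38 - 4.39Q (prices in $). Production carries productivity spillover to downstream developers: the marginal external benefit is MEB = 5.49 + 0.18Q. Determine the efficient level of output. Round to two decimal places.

Q* = 12.91

Social marginal cost = private MC − MEB = 42.83 + 3.01Q.
Set SMC = demand: 42.83 + 3.01Q = 138.38 - 4.39Q → Q* = 12.9122.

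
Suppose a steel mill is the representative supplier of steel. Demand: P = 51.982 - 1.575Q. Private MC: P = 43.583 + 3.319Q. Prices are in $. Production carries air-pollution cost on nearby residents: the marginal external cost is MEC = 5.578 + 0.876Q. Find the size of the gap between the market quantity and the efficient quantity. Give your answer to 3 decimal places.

1.227 units

Market equilibrium (private): 43.583 + 3.319Q = 51.982 - 1.575Q → Q_m = 1.7162.
Social marginal cost = private MC + MEC = 49.161 + 4.195Q.
Set SMC = demand: 49.161 + 4.195Q = 51.982 - 1.575Q → Q* = 0.4889.
Gap = |1.7162 − 0.4889| = 1.2273.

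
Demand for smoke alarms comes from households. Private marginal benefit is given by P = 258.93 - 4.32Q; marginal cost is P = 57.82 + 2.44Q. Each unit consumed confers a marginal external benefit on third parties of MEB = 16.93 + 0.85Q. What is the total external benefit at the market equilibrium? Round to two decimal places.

879.82

Market equilibrium (private): 57.82 + 2.44Q = 258.93 - 4.32Q → Q_m = 29.7500.
Total external benefit = ∫₀^{Q_m} (16.93 + 0.85Q) dQ = 16.93×29.7500 + ½×0.85×29.7500² = 879.8191.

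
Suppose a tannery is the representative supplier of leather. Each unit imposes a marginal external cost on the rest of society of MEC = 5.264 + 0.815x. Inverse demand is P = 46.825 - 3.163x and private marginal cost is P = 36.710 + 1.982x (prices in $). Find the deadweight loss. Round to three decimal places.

DWL = $3.955

Market equilibrium (private): 36.710 + 1.982x = 46.825 - 3.163x → x_m = 1.9660.
Social marginal cost = private MC + MEC = 41.974 + 2.797x.
Set SMC = demand: 41.974 + 2.797x = 46.825 - 3.163x → x* = 0.8139.
Height of the DWL triangle at x_m is SMC(x_m) − demand(x_m) = MEC(x_m) = 6.8663.
DWL = ½ × 1.1521 × 6.8663 = 3.9553.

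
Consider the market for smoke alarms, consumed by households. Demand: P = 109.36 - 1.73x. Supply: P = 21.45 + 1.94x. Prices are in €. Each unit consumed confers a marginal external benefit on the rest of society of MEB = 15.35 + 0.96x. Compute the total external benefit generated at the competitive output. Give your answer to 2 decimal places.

Market equilibrium (private): 21.45 + 1.94x = 109.36 - 1.73x → x_m = 23.9537.
Total external benefit = ∫₀^{x_m} (15.35 + 0.96x) dx = 15.35×23.9537 + ½×0.96×23.9537² = 643.1036.

€643.10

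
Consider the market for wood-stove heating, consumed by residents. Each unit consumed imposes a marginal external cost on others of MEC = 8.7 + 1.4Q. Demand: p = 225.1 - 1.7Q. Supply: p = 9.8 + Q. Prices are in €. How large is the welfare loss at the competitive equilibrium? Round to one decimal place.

DWL = €1766.0

Market equilibrium (private): 9.8 + Q = 225.1 - 1.7Q → Q_m = 79.7407.
Social marginal benefit = demand − MEC = 216.4 - 3.1Q.
Set SMB = MC: 216.4 - 3.1Q = 9.8 + Q → Q* = 50.3902.
Between Q* and Q_m the wedge MC − SMB runs linearly from 0 to MEC(Q_m), so the loss is a triangle.
DWL = ½ × 29.3505 × 120.3370 = 1765.9756.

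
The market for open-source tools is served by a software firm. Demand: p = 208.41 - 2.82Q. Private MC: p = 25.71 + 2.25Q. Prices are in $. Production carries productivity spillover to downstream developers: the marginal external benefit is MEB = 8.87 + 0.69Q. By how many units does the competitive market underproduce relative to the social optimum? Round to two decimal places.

Market equilibrium (private): 25.71 + 2.25Q = 208.41 - 2.82Q → Q_m = 36.0355.
Social marginal cost = private MC − MEB = 16.84 + 1.56Q.
Set SMC = demand: 16.84 + 1.56Q = 208.41 - 2.82Q → Q* = 43.7374.
Gap = |36.0355 − 43.7374| = 7.7019.

7.70 units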